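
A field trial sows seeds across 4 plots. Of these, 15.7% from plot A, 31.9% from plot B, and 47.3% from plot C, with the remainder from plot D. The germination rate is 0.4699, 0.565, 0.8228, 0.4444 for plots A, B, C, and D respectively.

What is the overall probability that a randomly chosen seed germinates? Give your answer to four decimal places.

P(D) = 1 − (0.157 + 0.319 + 0.473) = 0.051.
By the law of total probability,
P(G) = P(G|A)·P(A) + P(G|B)·P(B) + P(G|C)·P(C) + P(G|D)·P(D)
      = 0.4699·0.157 + 0.565·0.319 + 0.8228·0.473 + 0.4444·0.051
      = 0.0737743 + 0.180235 + 0.3891844 + 0.0226644 = 0.6658581

0.6659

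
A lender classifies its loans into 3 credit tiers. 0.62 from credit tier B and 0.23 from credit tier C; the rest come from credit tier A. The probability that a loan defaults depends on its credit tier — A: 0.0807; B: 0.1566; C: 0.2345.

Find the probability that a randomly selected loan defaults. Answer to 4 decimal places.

P(D) ≈ 0.1631

P(A) = 1 − (0.62 + 0.23) = 0.15.
Using total probability over the partition,
P(D) = P(D|A)·P(A) + P(D|B)·P(B) + P(D|C)·P(C)
      = 0.0807·0.15 + 0.1566·0.62 + 0.2345·0.23
      = 0.012105 + 0.097092 + 0.053935 = 0.163132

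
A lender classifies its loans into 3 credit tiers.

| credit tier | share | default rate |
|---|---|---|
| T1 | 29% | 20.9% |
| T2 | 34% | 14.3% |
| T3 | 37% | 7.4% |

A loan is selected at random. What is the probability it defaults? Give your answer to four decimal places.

0.1366

P(D) = P(D|T1)·P(T1) + P(D|T2)·P(T2) + P(D|T3)·P(T3)
      = 0.209·0.29 + 0.143·0.34 + 0.074·0.37
      = 0.06061 + 0.04862 + 0.02738 = 0.13661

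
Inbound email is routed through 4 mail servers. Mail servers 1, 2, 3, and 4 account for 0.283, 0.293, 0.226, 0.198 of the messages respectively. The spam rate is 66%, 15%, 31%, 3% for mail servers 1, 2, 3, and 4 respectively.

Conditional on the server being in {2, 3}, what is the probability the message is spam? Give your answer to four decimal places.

P(S|J) ≈ 0.2197

Let J = {2, 3}.
P(J) = 0.293 + 0.226 = 0.519.
P(S ∩ J) = 0.15·0.293 + 0.31·0.226 = 0.04395 + 0.07006 = 0.11401.
P(S | J) = 0.11401 / 0.519 = 0.219672…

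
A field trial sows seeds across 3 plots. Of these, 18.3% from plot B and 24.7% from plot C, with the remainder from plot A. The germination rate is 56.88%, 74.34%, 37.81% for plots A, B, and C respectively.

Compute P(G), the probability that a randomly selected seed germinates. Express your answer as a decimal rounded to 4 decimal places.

P(A) = 1 − (0.183 + 0.247) = 0.57.
P(G) = P(G|A)·P(A) + P(G|B)·P(B) + P(G|C)·P(C)
      = 0.5688·0.57 + 0.7434·0.183 + 0.3781·0.247
      = 0.324216 + 0.1360422 + 0.0933907 = 0.5536489

P(G) ≈ 0.5536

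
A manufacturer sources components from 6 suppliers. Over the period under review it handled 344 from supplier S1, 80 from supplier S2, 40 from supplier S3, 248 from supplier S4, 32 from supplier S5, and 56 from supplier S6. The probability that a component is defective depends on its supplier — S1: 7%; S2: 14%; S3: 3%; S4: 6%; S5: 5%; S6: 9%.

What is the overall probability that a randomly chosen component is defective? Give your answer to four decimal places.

P(D) ≈ 0.0725

Total: 344 + 80 + 40 + 248 + 32 + 56 = 800.
P(S1) = 344/800 = 0.43. P(S2) = 80/800 = 0.1. P(S3) = 40/800 = 0.05. P(S4) = 248/800 = 0.31. P(S5) = 32/800 = 0.04. P(S6) = 56/800 = 0.07.
P(D) = P(D|S1)·P(S1) + P(D|S2)·P(S2) + P(D|S3)·P(S3) + P(D|S4)·P(S4) + P(D|S5)·P(S5) + P(D|S6)·P(S6)
      = 0.07·0.43 + 0.14·0.1 + 0.03·0.05 + 0.06·0.31 + 0.05·0.04 + 0.09·0.07
      = 0.0301 + 0.014 + 0.0015 + 0.0186 + 0.002 + 0.0063 = 0.0725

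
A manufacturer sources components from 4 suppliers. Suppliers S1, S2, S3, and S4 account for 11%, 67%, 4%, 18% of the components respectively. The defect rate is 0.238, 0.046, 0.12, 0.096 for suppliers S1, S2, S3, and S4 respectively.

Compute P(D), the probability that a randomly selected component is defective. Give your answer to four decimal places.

P(D) ≈ 0.0791

Using total probability over the partition,
P(D) = P(D|S1)·P(S1) + P(D|S2)·P(S2) + P(D|S3)·P(S3) + P(D|S4)·P(S4)
      = 0.238·0.11 + 0.046·0.67 + 0.12·0.04 + 0.096·0.18
      = 0.02618 + 0.03082 + 0.0048 + 0.01728 = 0.07908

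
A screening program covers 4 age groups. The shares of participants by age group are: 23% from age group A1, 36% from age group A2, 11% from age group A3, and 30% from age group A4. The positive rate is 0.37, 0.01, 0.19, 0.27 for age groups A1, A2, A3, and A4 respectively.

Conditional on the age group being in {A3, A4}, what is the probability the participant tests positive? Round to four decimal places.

Let S = {A3, A4}.
P(S) = 0.11 + 0.3 = 0.41.
P(T ∩ S) = 0.19·0.11 + 0.27·0.3 = 0.0209 + 0.081 = 0.1019.
P(T | S) = 0.1019 / 0.41 = 0.248537…

P(T|S) ≈ 0.2485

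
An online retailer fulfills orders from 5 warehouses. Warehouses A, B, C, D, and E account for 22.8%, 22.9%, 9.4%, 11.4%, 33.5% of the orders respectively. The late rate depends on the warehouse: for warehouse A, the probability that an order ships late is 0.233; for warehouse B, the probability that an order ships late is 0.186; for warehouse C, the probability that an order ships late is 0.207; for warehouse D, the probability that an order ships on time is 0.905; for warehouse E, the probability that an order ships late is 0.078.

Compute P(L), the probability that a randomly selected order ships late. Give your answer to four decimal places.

0.1521

P(L|D) = 1 − 0.905 = 0.095.
P(L) = P(L|A)·P(A) + P(L|B)·P(B) + P(L|C)·P(C) + P(L|D)·P(D) + P(L|E)·P(E)
      = 0.233·0.228 + 0.186·0.229 + 0.207·0.094 + 0.095·0.114 + 0.078·0.335
      = 0.053124 + 0.042594 + 0.019458 + 0.01083 + 0.02613 = 0.152136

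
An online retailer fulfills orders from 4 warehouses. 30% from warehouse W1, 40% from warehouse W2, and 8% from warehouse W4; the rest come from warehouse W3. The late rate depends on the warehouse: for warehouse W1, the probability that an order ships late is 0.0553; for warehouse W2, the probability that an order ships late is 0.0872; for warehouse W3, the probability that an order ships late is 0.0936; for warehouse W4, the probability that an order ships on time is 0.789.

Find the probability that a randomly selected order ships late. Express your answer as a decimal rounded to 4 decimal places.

P(L) ≈ 0.0889

P(W3) = 1 − (0.3 + 0.4 + 0.08) = 0.22.
P(L|W4) = 1 − 0.789 = 0.211.
Summing over the partition,
P(L) = P(L|W1)·P(W1) + P(L|W2)·P(W2) + P(L|W3)·P(W3) + P(L|W4)·P(W4)
      = 0.0553·0.3 + 0.0872·0.4 + 0.0936·0.22 + 0.211·0.08
      = 0.01659 + 0.03488 + 0.020592 + 0.01688 = 0.088942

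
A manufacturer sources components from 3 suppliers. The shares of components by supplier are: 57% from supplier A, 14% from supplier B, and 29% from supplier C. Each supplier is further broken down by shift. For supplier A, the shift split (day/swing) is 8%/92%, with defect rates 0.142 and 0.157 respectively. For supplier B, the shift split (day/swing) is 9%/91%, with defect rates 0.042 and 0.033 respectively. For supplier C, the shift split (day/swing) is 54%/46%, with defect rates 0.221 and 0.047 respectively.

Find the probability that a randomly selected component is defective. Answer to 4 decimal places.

P(D|A) = 0.08·0.142 + 0.92·0.157 = 0.01136 + 0.14444 = 0.1558
P(D|B) = 0.09·0.042 + 0.91·0.033 = 0.00378 + 0.03003 = 0.03381
P(D|C) = 0.54·0.221 + 0.46·0.047 = 0.11934 + 0.02162 = 0.14096
Then overall,
P(D) = 0.57·0.1558 + 0.14·0.03381 + 0.29·0.14096
      = 0.088806 + 0.0047334 + 0.0408784 = 0.1344178

0.1344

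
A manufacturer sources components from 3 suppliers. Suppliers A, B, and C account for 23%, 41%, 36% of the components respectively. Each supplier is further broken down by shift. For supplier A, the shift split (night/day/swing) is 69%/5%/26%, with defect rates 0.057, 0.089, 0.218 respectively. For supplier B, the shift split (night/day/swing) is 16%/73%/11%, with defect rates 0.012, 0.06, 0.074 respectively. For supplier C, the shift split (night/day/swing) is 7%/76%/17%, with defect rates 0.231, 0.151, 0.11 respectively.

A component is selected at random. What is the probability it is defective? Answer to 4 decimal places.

0.0991

P(D|A) = 0.69·0.057 + 0.05·0.089 + 0.26·0.218 = 0.03933 + 0.00445 + 0.05668 = 0.10046
P(D|B) = 0.16·0.012 + 0.73·0.06 + 0.11·0.074 = 0.00192 + 0.0438 + 0.00814 = 0.05386
P(D|C) = 0.07·0.231 + 0.76·0.151 + 0.17·0.11 = 0.01617 + 0.11476 + 0.0187 = 0.14963
Then overall,
P(D) = 0.23·0.10046 + 0.41·0.05386 + 0.36·0.14963
      = 0.0231058 + 0.0220826 + 0.0538668 = 0.0990552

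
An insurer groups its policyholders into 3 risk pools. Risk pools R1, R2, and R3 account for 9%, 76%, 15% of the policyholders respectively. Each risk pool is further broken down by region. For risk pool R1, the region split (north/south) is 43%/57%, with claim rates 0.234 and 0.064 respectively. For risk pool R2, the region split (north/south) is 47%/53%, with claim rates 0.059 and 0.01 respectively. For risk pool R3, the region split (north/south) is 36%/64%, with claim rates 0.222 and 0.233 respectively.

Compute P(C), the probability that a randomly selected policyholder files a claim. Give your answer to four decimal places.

P(C) ≈ 0.0718

P(C|R1) = 0.43·0.234 + 0.57·0.064 = 0.10062 + 0.03648 = 0.1371
P(C|R2) = 0.47·0.059 + 0.53·0.01 = 0.02773 + 0.0053 = 0.03303
P(C|R3) = 0.36·0.222 + 0.64·0.233 = 0.07992 + 0.14912 = 0.22904
Then overall,
P(C) = 0.09·0.1371 + 0.76·0.03303 + 0.15·0.22904
      = 0.012339 + 0.0251028 + 0.034356 = 0.0717978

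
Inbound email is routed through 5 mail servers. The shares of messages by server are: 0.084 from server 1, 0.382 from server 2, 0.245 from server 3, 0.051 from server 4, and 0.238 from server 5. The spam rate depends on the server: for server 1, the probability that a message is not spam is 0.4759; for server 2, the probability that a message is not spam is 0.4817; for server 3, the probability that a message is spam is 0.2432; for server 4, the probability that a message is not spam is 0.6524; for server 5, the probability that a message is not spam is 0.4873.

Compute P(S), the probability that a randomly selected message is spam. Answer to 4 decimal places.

P(S|1) = 1 − 0.4759 = 0.5241.
P(S|2) = 1 − 0.4817 = 0.5183.
P(S|4) = 1 − 0.6524 = 0.3476.
P(S|5) = 1 − 0.4873 = 0.5127.
By the law of total probability,
P(S) = P(S|1)·P(1) + P(S|2)·P(2) + P(S|3)·P(3) + P(S|4)·P(4) + P(S|5)·P(5)
      = 0.5241·0.084 + 0.5183·0.382 + 0.2432·0.245 + 0.3476·0.051 + 0.5127·0.238
      = 0.0440244 + 0.1979906 + 0.059584 + 0.0177276 + 0.1220226 = 0.4413492

P(S) ≈ 0.4413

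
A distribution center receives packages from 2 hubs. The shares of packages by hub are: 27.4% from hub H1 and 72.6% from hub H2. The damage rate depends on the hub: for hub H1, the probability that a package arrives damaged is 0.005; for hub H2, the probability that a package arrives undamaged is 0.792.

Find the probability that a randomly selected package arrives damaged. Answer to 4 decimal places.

P(D|H2) = 1 − 0.792 = 0.208.
Using total probability over the partition,
P(D) = P(D|H1)·P(H1) + P(D|H2)·P(H2)
      = 0.005·0.274 + 0.208·0.726
      = 0.00137 + 0.151008 = 0.152378

0.1524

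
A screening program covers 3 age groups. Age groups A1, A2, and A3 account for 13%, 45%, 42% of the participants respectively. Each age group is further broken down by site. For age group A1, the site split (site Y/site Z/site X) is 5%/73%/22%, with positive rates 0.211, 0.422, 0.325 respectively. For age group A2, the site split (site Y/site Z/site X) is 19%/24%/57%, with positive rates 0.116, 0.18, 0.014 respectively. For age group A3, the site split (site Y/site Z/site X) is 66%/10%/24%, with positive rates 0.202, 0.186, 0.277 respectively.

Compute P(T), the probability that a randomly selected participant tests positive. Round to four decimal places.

P(T) ≈ 0.1754

P(T|A1) = 0.05·0.211 + 0.73·0.422 + 0.22·0.325 = 0.01055 + 0.30806 + 0.0715 = 0.39011
P(T|A2) = 0.19·0.116 + 0.24·0.18 + 0.57·0.014 = 0.02204 + 0.0432 + 0.00798 = 0.07322
P(T|A3) = 0.66·0.202 + 0.1·0.186 + 0.24·0.277 = 0.13332 + 0.0186 + 0.06648 = 0.2184
By total probability over the outer partition,
P(T) = 0.13·0.39011 + 0.45·0.07322 + 0.42·0.2184
      = 0.0507143 + 0.032949 + 0.091728 = 0.1753913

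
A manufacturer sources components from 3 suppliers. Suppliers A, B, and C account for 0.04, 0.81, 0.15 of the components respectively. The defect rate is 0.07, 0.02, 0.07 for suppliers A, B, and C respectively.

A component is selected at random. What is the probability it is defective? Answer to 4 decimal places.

By the law of total probability,
P(D) = P(D|A)·P(A) + P(D|B)·P(B) + P(D|C)·P(C)
      = 0.07·0.04 + 0.02·0.81 + 0.07·0.15
      = 0.0028 + 0.0162 + 0.0105 = 0.0295

0.0295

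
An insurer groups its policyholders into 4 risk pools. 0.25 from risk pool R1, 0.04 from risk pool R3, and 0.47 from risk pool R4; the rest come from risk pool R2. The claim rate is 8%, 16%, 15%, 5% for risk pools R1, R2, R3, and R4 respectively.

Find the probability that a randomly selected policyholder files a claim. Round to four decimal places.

P(C) ≈ 0.0879

P(R2) = 1 − (0.25 + 0.04 + 0.47) = 0.24.
P(C) = P(C|R1)·P(R1) + P(C|R2)·P(R2) + P(C|R3)·P(R3) + P(C|R4)·P(R4)
      = 0.08·0.25 + 0.16·0.24 + 0.15·0.04 + 0.05·0.47
      = 0.02 + 0.0384 + 0.006 + 0.0235 = 0.0879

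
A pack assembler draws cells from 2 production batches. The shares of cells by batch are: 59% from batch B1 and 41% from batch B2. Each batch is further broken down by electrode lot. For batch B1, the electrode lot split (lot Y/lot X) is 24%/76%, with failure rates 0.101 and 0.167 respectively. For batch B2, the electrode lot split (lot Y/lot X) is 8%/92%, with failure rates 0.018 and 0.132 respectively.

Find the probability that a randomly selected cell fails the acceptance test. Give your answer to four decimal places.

P(F|B1) = 0.24·0.101 + 0.76·0.167 = 0.02424 + 0.12692 = 0.15116
P(F|B2) = 0.08·0.018 + 0.92·0.132 = 0.00144 + 0.12144 = 0.12288
Then overall,
P(F) = 0.59·0.15116 + 0.41·0.12288
      = 0.0891844 + 0.0503808 = 0.1395652

P(F) ≈ 0.1396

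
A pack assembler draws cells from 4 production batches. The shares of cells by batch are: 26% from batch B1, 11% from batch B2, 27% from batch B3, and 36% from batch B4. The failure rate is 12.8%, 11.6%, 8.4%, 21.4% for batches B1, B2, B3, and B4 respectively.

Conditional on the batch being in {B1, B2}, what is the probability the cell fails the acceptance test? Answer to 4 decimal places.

P(F|S) ≈ 0.1244

Let S = {B1, B2}.
P(S) = 0.26 + 0.11 = 0.37.
P(F ∩ S) = 0.128·0.26 + 0.116·0.11 = 0.03328 + 0.01276 = 0.04604.
P(F | S) = 0.04604 / 0.37 = 0.124432…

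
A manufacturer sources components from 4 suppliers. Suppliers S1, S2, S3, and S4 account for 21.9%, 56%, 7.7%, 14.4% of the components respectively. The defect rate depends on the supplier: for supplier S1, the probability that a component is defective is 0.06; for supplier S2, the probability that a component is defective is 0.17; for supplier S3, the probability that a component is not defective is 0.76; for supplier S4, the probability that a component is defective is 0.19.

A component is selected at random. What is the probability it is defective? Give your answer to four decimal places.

P(D|S3) = 1 − 0.76 = 0.24.
P(D) = P(D|S1)·P(S1) + P(D|S2)·P(S2) + P(D|S3)·P(S3) + P(D|S4)·P(S4)
      = 0.06·0.219 + 0.17·0.56 + 0.24·0.077 + 0.19·0.144
      = 0.01314 + 0.0952 + 0.01848 + 0.02736 = 0.15418

0.1542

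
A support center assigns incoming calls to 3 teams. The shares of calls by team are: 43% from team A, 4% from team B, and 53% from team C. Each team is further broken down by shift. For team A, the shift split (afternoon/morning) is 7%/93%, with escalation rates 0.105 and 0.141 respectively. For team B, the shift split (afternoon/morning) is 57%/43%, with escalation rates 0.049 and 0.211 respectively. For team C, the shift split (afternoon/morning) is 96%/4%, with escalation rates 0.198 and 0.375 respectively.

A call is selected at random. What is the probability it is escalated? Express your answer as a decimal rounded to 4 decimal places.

0.1730

P(E|A) = 0.07·0.105 + 0.93·0.141 = 0.00735 + 0.13113 = 0.13848
P(E|B) = 0.57·0.049 + 0.43·0.211 = 0.02793 + 0.09073 = 0.11866
P(E|C) = 0.96·0.198 + 0.04·0.375 = 0.19008 + 0.015 = 0.20508
By total probability over the outer partition,
P(E) = 0.43·0.13848 + 0.04·0.11866 + 0.53·0.20508
      = 0.0595464 + 0.0047464 + 0.1086924 = 0.1729852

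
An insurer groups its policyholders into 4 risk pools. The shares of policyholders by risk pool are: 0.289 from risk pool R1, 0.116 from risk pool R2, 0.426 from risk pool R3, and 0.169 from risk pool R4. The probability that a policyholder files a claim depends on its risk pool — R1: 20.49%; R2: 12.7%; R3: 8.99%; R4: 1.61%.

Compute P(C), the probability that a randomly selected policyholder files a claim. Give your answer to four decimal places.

P(C) ≈ 0.1150

By the law of total probability,
P(C) = P(C|R1)·P(R1) + P(C|R2)·P(R2) + P(C|R3)·P(R3) + P(C|R4)·P(R4)
      = 0.2049·0.289 + 0.127·0.116 + 0.0899·0.426 + 0.0161·0.169
      = 0.0592161 + 0.014732 + 0.0382974 + 0.0027209 = 0.1149664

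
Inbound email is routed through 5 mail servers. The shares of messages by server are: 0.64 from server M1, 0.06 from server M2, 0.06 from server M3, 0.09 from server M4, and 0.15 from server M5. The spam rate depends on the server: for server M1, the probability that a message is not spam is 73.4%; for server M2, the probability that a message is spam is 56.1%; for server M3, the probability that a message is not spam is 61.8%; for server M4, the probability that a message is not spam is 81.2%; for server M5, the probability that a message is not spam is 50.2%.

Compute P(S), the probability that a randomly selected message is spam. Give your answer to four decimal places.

P(S) ≈ 0.3184

P(S|M1) = 1 − 0.734 = 0.266.
P(S|M3) = 1 − 0.618 = 0.382.
P(S|M4) = 1 − 0.812 = 0.188.
P(S|M5) = 1 − 0.502 = 0.498.
P(S) = P(S|M1)·P(M1) + P(S|M2)·P(M2) + P(S|M3)·P(M3) + P(S|M4)·P(M4) + P(S|M5)·P(M5)
      = 0.266·0.64 + 0.561·0.06 + 0.382·0.06 + 0.188·0.09 + 0.498·0.15
      = 0.17024 + 0.03366 + 0.02292 + 0.01692 + 0.0747 = 0.31844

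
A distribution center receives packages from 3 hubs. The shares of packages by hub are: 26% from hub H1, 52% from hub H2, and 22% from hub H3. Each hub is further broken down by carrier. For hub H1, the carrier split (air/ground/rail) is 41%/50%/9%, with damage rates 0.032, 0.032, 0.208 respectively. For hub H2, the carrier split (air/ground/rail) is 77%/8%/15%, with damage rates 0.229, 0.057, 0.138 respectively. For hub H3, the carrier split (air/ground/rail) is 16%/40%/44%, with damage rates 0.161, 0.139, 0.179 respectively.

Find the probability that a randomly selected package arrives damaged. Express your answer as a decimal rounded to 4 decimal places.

P(D|H1) = 0.41·0.032 + 0.5·0.032 + 0.09·0.208 = 0.01312 + 0.016 + 0.01872 = 0.04784
P(D|H2) = 0.77·0.229 + 0.08·0.057 + 0.15·0.138 = 0.17633 + 0.00456 + 0.0207 = 0.20159
P(D|H3) = 0.16·0.161 + 0.4·0.139 + 0.44·0.179 = 0.02576 + 0.0556 + 0.07876 = 0.16012
Then overall,
P(D) = 0.26·0.04784 + 0.52·0.20159 + 0.22·0.16012
      = 0.0124384 + 0.1048268 + 0.0352264 = 0.1524916

0.1525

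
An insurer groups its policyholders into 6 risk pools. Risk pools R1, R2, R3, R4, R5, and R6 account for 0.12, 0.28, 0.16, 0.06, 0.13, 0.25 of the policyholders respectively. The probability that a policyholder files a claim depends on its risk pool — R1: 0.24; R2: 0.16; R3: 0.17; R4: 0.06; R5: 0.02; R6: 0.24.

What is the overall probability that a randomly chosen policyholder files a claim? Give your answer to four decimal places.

P(C) ≈ 0.1670

P(C) = P(C|R1)·P(R1) + P(C|R2)·P(R2) + P(C|R3)·P(R3) + P(C|R4)·P(R4) + P(C|R5)·P(R5) + P(C|R6)·P(R6)
      = 0.24·0.12 + 0.16·0.28 + 0.17·0.16 + 0.06·0.06 + 0.02·0.13 + 0.24·0.25
      = 0.0288 + 0.0448 + 0.0272 + 0.0036 + 0.0026 + 0.06 = 0.167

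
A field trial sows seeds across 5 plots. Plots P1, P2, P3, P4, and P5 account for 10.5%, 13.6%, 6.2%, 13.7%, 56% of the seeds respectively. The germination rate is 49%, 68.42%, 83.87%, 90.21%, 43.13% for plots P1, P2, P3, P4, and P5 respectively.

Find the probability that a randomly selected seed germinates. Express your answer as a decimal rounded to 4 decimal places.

P(G) ≈ 0.5616

P(G) = P(G|P1)·P(P1) + P(G|P2)·P(P2) + P(G|P3)·P(P3) + P(G|P4)·P(P4) + P(G|P5)·P(P5)
      = 0.49·0.105 + 0.6842·0.136 + 0.8387·0.062 + 0.9021·0.137 + 0.4313·0.56
      = 0.05145 + 0.0930512 + 0.0519994 + 0.1235877 + 0.241528 = 0.5616163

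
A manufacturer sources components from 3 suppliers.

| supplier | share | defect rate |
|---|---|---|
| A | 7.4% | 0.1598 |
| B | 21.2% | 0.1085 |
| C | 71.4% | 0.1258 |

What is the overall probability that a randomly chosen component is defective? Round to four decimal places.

0.1246

Using total probability over the partition,
P(D) = P(D|A)·P(A) + P(D|B)·P(B) + P(D|C)·P(C)
      = 0.1598·0.074 + 0.1085·0.212 + 0.1258·0.714
      = 0.0118252 + 0.023002 + 0.0898212 = 0.1246484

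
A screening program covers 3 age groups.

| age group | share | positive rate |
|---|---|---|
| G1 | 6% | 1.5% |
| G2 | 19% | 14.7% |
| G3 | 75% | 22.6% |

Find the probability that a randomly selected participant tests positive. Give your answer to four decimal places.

0.1983

P(T) = P(T|G1)·P(G1) + P(T|G2)·P(G2) + P(T|G3)·P(G3)
      = 0.015·0.06 + 0.147·0.19 + 0.226·0.75
      = 0.0009 + 0.02793 + 0.1695 = 0.19833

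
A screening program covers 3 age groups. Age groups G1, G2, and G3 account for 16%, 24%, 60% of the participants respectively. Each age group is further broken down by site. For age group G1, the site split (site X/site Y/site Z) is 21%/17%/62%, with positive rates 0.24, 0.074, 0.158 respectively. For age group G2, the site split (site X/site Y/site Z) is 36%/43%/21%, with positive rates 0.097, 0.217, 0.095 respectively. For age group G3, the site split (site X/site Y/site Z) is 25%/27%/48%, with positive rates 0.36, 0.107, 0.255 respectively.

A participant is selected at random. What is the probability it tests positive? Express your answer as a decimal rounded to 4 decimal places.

P(T|G1) = 0.21·0.24 + 0.17·0.074 + 0.62·0.158 = 0.0504 + 0.01258 + 0.09796 = 0.16094
P(T|G2) = 0.36·0.097 + 0.43·0.217 + 0.21·0.095 = 0.03492 + 0.09331 + 0.01995 = 0.14818
P(T|G3) = 0.25·0.36 + 0.27·0.107 + 0.48·0.255 = 0.09 + 0.02889 + 0.1224 = 0.24129
By total probability over the outer partition,
P(T) = 0.16·0.16094 + 0.24·0.14818 + 0.6·0.24129
      = 0.0257504 + 0.0355632 + 0.144774 = 0.2060876

P(T) ≈ 0.2061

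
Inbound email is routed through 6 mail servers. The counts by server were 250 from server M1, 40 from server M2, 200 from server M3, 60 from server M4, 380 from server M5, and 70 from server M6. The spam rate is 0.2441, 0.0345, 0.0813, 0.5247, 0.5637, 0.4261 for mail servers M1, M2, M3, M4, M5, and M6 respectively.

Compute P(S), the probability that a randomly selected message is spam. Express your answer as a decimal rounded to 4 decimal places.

P(S) ≈ 0.3542

Total: 250 + 40 + 200 + 60 + 380 + 70 = 1000.
P(M1) = 250/1000 = 0.25. P(M2) = 40/1000 = 0.04. P(M3) = 200/1000 = 0.2. P(M4) = 60/1000 = 0.06. P(M5) = 380/1000 = 0.38. P(M6) = 70/1000 = 0.07.
Summing over the partition,
P(S) = P(S|M1)·P(M1) + P(S|M2)·P(M2) + P(S|M3)·P(M3) + P(S|M4)·P(M4) + P(S|M5)·P(M5) + P(S|M6)·P(M6)
      = 0.2441·0.25 + 0.0345·0.04 + 0.0813·0.2 + 0.5247·0.06 + 0.5637·0.38 + 0.4261·0.07
      = 0.061025 + 0.00138 + 0.01626 + 0.031482 + 0.214206 + 0.029827 = 0.35418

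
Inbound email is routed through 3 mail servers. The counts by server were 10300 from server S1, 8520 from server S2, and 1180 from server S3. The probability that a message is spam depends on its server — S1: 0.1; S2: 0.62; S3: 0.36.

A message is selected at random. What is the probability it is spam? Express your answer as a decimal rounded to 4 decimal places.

0.3369

Total: 10300 + 8520 + 1180 = 20000.
P(S1) = 10300/20000 = 0.515. P(S2) = 8520/20000 = 0.426. P(S3) = 1180/20000 = 0.059.
P(S) = P(S|S1)·P(S1) + P(S|S2)·P(S2) + P(S|S3)·P(S3)
      = 0.1·0.515 + 0.62·0.426 + 0.36·0.059
      = 0.0515 + 0.26412 + 0.02124 = 0.33686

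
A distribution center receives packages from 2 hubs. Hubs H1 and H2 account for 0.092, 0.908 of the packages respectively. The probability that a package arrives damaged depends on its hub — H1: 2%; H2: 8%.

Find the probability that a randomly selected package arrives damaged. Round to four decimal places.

P(D) = P(D|H1)·P(H1) + P(D|H2)·P(H2)
      = 0.02·0.092 + 0.08·0.908
      = 0.00184 + 0.07264 = 0.07448

0.0745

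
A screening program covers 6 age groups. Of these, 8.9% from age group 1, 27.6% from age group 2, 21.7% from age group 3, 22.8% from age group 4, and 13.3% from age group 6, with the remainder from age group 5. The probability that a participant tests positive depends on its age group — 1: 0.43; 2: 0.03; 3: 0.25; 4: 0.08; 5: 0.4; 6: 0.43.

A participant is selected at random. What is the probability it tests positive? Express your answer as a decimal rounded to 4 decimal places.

P(5) = 1 − (0.089 + 0.276 + 0.217 + 0.228 + 0.133) = 0.057.
P(T) = P(T|1)·P(1) + P(T|2)·P(2) + P(T|3)·P(3) + P(T|4)·P(4) + P(T|5)·P(5) + P(T|6)·P(6)
      = 0.43·0.089 + 0.03·0.276 + 0.25·0.217 + 0.08·0.228 + 0.4·0.057 + 0.43·0.133
      = 0.03827 + 0.00828 + 0.05425 + 0.01824 + 0.0228 + 0.05719 = 0.19903

P(T) ≈ 0.1990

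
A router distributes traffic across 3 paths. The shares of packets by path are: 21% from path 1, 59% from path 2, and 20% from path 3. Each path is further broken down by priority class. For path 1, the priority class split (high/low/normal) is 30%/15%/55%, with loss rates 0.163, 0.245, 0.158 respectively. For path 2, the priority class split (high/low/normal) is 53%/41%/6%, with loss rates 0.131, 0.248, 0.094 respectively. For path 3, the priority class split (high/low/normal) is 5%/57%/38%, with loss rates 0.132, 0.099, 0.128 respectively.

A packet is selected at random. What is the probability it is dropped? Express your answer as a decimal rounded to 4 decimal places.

P(L|1) = 0.3·0.163 + 0.15·0.245 + 0.55·0.158 = 0.0489 + 0.03675 + 0.0869 = 0.17255
P(L|2) = 0.53·0.131 + 0.41·0.248 + 0.06·0.094 = 0.06943 + 0.10168 + 0.00564 = 0.17675
P(L|3) = 0.05·0.132 + 0.57·0.099 + 0.38·0.128 = 0.0066 + 0.05643 + 0.04864 = 0.11167
By total probability over the outer partition,
P(L) = 0.21·0.17255 + 0.59·0.17675 + 0.2·0.11167
      = 0.0362355 + 0.1042825 + 0.022334 = 0.162852

0.1629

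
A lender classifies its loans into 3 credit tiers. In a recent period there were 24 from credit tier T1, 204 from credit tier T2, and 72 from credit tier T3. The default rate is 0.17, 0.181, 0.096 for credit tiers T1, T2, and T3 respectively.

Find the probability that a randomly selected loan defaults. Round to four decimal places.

Total: 24 + 204 + 72 = 300.
P(T1) = 24/300 = 0.08. P(T2) = 204/300 = 0.68. P(T3) = 72/300 = 0.24.
By the law of total probability,
P(D) = P(D|T1)·P(T1) + P(D|T2)·P(T2) + P(D|T3)·P(T3)
      = 0.17·0.08 + 0.181·0.68 + 0.096·0.24
      = 0.0136 + 0.12308 + 0.02304 = 0.15972

P(D) ≈ 0.1597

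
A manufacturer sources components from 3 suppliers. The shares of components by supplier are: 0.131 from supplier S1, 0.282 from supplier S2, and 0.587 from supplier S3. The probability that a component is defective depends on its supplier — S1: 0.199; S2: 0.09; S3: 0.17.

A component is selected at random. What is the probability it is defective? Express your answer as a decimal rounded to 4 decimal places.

0.1512

By the law of total probability,
P(D) = P(D|S1)·P(S1) + P(D|S2)·P(S2) + P(D|S3)·P(S3)
      = 0.199·0.131 + 0.09·0.282 + 0.17·0.587
      = 0.026069 + 0.02538 + 0.09979 = 0.151239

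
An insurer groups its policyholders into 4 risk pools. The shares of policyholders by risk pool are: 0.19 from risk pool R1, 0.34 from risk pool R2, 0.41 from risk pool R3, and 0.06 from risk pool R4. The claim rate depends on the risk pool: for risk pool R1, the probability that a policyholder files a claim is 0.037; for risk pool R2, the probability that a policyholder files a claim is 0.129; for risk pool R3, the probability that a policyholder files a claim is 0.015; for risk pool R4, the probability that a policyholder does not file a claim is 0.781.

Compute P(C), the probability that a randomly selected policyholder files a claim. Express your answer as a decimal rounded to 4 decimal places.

P(C|R4) = 1 − 0.781 = 0.219.
Summing over the partition,
P(C) = P(C|R1)·P(R1) + P(C|R2)·P(R2) + P(C|R3)·P(R3) + P(C|R4)·P(R4)
      = 0.037·0.19 + 0.129·0.34 + 0.015·0.41 + 0.219·0.06
      = 0.00703 + 0.04386 + 0.00615 + 0.01314 = 0.07018

P(C) ≈ 0.0702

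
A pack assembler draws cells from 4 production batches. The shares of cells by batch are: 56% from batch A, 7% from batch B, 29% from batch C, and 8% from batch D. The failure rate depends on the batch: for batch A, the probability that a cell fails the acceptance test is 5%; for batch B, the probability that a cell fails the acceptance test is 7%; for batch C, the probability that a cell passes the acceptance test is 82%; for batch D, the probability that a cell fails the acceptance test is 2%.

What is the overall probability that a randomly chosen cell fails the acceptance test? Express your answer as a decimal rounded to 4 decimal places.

P(F|C) = 1 − 0.82 = 0.18.
Using total probability over the partition,
P(F) = P(F|A)·P(A) + P(F|B)·P(B) + P(F|C)·P(C) + P(F|D)·P(D)
      = 0.05·0.56 + 0.07·0.07 + 0.18·0.29 + 0.02·0.08
      = 0.028 + 0.0049 + 0.0522 + 0.0016 = 0.0867

0.0867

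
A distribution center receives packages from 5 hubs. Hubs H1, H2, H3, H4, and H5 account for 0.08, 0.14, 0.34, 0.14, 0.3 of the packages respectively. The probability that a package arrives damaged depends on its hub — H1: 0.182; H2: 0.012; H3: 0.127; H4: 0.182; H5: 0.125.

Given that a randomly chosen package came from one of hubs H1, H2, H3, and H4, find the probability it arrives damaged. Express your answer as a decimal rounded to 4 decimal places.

Let S = {H1, H2, H3, H4}.
P(S) = 0.08 + 0.14 + 0.34 + 0.14 = 0.7.
P(D ∩ S) = 0.182·0.08 + 0.012·0.14 + 0.127·0.34 + 0.182·0.14 = 0.01456 + 0.00168 + 0.04318 + 0.02548 = 0.0849.
P(D | S) = 0.0849 / 0.7 = 0.121286…

P(D|S) ≈ 0.1213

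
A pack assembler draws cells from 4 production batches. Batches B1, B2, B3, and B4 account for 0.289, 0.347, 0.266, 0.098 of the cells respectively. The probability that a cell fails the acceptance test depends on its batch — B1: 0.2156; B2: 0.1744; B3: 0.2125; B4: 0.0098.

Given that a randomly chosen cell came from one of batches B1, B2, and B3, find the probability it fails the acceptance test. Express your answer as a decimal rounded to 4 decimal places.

Let S = {B1, B2, B3}.
P(S) = 0.289 + 0.347 + 0.266 = 0.902.
P(F ∩ S) = 0.2156·0.289 + 0.1744·0.347 + 0.2125·0.266 = 0.0623084 + 0.0605168 + 0.056525 = 0.1793502.
P(F | S) = 0.1793502 / 0.902 = 0.198836…

0.1988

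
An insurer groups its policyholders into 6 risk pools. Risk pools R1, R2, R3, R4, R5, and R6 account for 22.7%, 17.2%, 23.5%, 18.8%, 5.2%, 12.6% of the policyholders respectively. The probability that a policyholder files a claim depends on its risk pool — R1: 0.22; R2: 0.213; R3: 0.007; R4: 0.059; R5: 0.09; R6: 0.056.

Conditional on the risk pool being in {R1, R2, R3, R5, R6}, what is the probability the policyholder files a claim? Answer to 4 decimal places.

0.1231

Let S = {R1, R2, R3, R5, R6}.
P(S) = 0.227 + 0.172 + 0.235 + 0.052 + 0.126 = 0.812.
P(C ∩ S) = 0.22·0.227 + 0.213·0.172 + 0.007·0.235 + 0.09·0.052 + 0.056·0.126 = 0.04994 + 0.036636 + 0.001645 + 0.00468 + 0.007056 = 0.099957.
P(C | S) = 0.099957 / 0.812 = 0.123100…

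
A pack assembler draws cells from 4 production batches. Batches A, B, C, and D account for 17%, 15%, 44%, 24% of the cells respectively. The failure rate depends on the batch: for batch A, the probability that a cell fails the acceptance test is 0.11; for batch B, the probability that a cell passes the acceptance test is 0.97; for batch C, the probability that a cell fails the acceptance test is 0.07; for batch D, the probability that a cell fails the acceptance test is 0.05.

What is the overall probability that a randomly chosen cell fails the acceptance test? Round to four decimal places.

P(F|B) = 1 − 0.97 = 0.03.
Using total probability over the partition,
P(F) = P(F|A)·P(A) + P(F|B)·P(B) + P(F|C)·P(C) + P(F|D)·P(D)
      = 0.11·0.17 + 0.03·0.15 + 0.07·0.44 + 0.05·0.24
      = 0.0187 + 0.0045 + 0.0308 + 0.012 = 0.066

0.0660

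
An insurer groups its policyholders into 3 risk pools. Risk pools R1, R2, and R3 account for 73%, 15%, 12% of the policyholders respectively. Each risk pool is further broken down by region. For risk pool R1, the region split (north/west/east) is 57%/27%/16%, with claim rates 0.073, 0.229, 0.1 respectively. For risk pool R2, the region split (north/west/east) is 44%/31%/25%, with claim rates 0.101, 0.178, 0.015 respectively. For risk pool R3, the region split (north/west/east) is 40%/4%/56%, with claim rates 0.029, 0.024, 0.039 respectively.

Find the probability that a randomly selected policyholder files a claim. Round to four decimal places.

P(C|R1) = 0.57·0.073 + 0.27·0.229 + 0.16·0.1 = 0.04161 + 0.06183 + 0.016 = 0.11944
P(C|R2) = 0.44·0.101 + 0.31·0.178 + 0.25·0.015 = 0.04444 + 0.05518 + 0.00375 = 0.10337
P(C|R3) = 0.4·0.029 + 0.04·0.024 + 0.56·0.039 = 0.0116 + 0.00096 + 0.02184 = 0.0344
By total probability over the outer partition,
P(C) = 0.73·0.11944 + 0.15·0.10337 + 0.12·0.0344
      = 0.0871912 + 0.0155055 + 0.004128 = 0.1068247

0.1068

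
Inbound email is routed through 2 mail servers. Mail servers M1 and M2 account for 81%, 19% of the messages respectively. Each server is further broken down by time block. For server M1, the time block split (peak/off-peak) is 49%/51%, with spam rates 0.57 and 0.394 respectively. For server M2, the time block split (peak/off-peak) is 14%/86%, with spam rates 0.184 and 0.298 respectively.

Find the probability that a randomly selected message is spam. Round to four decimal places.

0.4426

P(S|M1) = 0.49·0.57 + 0.51·0.394 = 0.2793 + 0.20094 = 0.48024
P(S|M2) = 0.14·0.184 + 0.86·0.298 = 0.02576 + 0.25628 = 0.28204
By total probability over the outer partition,
P(S) = 0.81·0.48024 + 0.19·0.28204
      = 0.3889944 + 0.0535876 = 0.442582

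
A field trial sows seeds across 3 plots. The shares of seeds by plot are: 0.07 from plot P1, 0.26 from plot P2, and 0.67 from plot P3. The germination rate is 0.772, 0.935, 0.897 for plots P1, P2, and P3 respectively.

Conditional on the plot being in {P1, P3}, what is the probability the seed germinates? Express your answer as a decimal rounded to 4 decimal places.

Let S = {P1, P3}.
P(S) = 0.07 + 0.67 = 0.74.
P(G ∩ S) = 0.772·0.07 + 0.897·0.67 = 0.05404 + 0.60099 = 0.65503.
P(G | S) = 0.65503 / 0.74 = 0.885176…

0.8852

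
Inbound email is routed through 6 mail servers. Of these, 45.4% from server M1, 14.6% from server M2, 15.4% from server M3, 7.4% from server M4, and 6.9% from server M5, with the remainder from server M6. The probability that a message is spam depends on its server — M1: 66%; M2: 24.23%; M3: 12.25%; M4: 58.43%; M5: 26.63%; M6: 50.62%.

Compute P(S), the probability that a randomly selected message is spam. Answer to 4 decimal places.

P(S) ≈ 0.4676

P(M6) = 1 − (0.454 + 0.146 + 0.154 + 0.074 + 0.069) = 0.103.
P(S) = P(S|M1)·P(M1) + P(S|M2)·P(M2) + P(S|M3)·P(M3) + P(S|M4)·P(M4) + P(S|M5)·P(M5) + P(S|M6)·P(M6)
      = 0.66·0.454 + 0.2423·0.146 + 0.1225·0.154 + 0.5843·0.074 + 0.2663·0.069 + 0.5062·0.103
      = 0.29964 + 0.0353758 + 0.018865 + 0.0432382 + 0.0183747 + 0.0521386 = 0.4676323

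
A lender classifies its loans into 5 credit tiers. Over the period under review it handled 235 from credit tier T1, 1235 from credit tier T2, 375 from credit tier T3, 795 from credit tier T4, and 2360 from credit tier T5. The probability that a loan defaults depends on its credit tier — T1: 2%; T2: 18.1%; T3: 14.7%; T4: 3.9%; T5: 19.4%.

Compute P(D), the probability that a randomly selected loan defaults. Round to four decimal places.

P(D) ≈ 0.1544

Total: 235 + 1235 + 375 + 795 + 2360 = 5000.
P(T1) = 235/5000 = 0.047. P(T2) = 1235/5000 = 0.247. P(T3) = 375/5000 = 0.075. P(T4) = 795/5000 = 0.159. P(T5) = 2360/5000 = 0.472.
P(D) = P(D|T1)·P(T1) + P(D|T2)·P(T2) + P(D|T3)·P(T3) + P(D|T4)·P(T4) + P(D|T5)·P(T5)
      = 0.02·0.047 + 0.181·0.247 + 0.147·0.075 + 0.039·0.159 + 0.194·0.472
      = 0.00094 + 0.044707 + 0.011025 + 0.006201 + 0.091568 = 0.154441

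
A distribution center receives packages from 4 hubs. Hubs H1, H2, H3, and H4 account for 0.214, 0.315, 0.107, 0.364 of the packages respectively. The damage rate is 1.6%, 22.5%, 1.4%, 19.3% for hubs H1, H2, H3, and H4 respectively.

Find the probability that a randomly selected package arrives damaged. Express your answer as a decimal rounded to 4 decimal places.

P(D) ≈ 0.1460

Using total probability over the partition,
P(D) = P(D|H1)·P(H1) + P(D|H2)·P(H2) + P(D|H3)·P(H3) + P(D|H4)·P(H4)
      = 0.016·0.214 + 0.225·0.315 + 0.014·0.107 + 0.193·0.364
      = 0.003424 + 0.070875 + 0.001498 + 0.070252 = 0.146049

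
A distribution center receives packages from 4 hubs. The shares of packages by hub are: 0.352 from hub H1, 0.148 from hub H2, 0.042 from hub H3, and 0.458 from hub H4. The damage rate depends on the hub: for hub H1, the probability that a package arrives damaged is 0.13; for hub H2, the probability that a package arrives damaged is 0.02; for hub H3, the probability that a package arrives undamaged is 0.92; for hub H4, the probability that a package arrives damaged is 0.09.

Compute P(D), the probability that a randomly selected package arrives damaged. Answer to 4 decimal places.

P(D|H3) = 1 − 0.92 = 0.08.
By the law of total probability,
P(D) = P(D|H1)·P(H1) + P(D|H2)·P(H2) + P(D|H3)·P(H3) + P(D|H4)·P(H4)
      = 0.13·0.352 + 0.02·0.148 + 0.08·0.042 + 0.09·0.458
      = 0.04576 + 0.00296 + 0.00336 + 0.04122 = 0.0933

P(D) ≈ 0.0933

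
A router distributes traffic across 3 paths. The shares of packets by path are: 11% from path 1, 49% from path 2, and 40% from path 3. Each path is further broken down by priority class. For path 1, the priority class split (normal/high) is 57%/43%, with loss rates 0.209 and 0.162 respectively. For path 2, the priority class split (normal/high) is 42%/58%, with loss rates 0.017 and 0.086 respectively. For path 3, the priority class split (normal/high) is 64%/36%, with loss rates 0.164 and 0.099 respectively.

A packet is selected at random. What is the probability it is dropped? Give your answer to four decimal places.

0.1049

P(L|1) = 0.57·0.209 + 0.43·0.162 = 0.11913 + 0.06966 = 0.18879
P(L|2) = 0.42·0.017 + 0.58·0.086 = 0.00714 + 0.04988 = 0.05702
P(L|3) = 0.64·0.164 + 0.36·0.099 = 0.10496 + 0.03564 = 0.1406
Then overall,
P(L) = 0.11·0.18879 + 0.49·0.05702 + 0.4·0.1406
      = 0.0207669 + 0.0279398 + 0.05624 = 0.1049467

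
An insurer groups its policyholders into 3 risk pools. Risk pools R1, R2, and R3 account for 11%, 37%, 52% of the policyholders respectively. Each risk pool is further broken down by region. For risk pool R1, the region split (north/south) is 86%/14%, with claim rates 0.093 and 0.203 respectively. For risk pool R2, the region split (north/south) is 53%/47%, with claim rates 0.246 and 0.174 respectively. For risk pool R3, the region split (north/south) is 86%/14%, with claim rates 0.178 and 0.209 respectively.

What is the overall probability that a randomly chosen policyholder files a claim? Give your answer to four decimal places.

0.1852

P(C|R1) = 0.86·0.093 + 0.14·0.203 = 0.07998 + 0.02842 = 0.1084
P(C|R2) = 0.53·0.246 + 0.47·0.174 = 0.13038 + 0.08178 = 0.21216
P(C|R3) = 0.86·0.178 + 0.14·0.209 = 0.15308 + 0.02926 = 0.18234
By total probability over the outer partition,
P(C) = 0.11·0.1084 + 0.37·0.21216 + 0.52·0.18234
      = 0.011924 + 0.0784992 + 0.0948168 = 0.18524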